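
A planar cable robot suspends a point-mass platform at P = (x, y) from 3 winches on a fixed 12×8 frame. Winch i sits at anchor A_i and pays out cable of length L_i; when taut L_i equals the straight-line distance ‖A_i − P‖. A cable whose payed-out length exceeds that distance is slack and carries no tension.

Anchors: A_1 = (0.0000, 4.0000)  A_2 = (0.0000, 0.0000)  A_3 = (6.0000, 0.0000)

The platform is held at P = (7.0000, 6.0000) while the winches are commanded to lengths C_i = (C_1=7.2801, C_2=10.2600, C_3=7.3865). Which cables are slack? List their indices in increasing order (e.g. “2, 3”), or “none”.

2, 3

cable 1: L_1 = ‖A_1−P‖ = 7.2801;  C_1 = 7.2801 → taut
cable 2: L_2 = ‖A_2−P‖ = 9.2195;  C_2 = 10.2600 → slack
cable 3: L_3 = ‖A_3−P‖ = 6.0828;  C_3 = 7.3865 → slack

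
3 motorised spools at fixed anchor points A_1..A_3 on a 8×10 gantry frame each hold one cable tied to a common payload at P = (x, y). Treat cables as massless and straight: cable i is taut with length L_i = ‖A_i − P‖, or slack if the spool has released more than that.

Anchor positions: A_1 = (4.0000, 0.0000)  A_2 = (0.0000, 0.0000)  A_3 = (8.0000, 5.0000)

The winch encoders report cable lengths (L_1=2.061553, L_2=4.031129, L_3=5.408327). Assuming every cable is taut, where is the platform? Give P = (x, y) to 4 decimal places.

expand ‖A_i−P‖²=L_i² and subtract eq 1 (c_i ≔ ‖A_i‖²−L_i²)
c_1 = 16.0000+0.0000−4.2500 = 11.7500
eq1−eq2 → [8.0000  0.0000]·P = 28.0000
eq1−eq3 → [-8.0000  -10.0000]·P = -48.0000
2×2 solve → P = (3.5000, 2.0000)

(3.5000, 2.0000)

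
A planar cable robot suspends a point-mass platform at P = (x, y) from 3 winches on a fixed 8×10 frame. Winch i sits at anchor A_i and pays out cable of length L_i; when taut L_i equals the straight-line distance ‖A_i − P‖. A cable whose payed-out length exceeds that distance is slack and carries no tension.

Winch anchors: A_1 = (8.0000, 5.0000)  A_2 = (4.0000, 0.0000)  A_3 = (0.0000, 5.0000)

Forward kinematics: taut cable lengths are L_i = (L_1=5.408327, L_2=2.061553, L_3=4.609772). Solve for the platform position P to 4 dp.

expand ‖A_i−P‖²=L_i² and subtract eq 1 (c_i ≔ ‖A_i‖²−L_i²)
c_1 = 64.0000+25.0000−29.2500 = 59.7500
eq1−eq2 → [8.0000  10.0000]·P = 48.0000
eq1−eq3 → [16.0000  0.0000]·P = 56.0000
2×2 solve → P = (3.5000, 2.0000)

(3.5000, 2.0000)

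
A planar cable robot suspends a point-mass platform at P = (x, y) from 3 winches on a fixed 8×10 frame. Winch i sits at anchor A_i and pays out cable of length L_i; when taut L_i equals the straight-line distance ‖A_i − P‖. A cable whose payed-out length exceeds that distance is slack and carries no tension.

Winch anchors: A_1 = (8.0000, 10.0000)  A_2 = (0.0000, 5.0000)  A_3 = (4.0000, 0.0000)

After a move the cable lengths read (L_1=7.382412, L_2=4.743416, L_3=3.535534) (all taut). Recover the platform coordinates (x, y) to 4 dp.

expand ‖A_i−P‖²=L_i² and subtract eq 1 (q_i ≔ ‖A_i‖²−L_i²)
q_1 = 64.0000+100.0000−54.5000 = 109.5000
eq1−eq2 → [16.0000  10.0000]·P = 107.0000
eq1−eq3 → [8.0000  20.0000]·P = 106.0000
2×2 solve → P = (4.5000, 3.5000)

(4.5000, 3.5000)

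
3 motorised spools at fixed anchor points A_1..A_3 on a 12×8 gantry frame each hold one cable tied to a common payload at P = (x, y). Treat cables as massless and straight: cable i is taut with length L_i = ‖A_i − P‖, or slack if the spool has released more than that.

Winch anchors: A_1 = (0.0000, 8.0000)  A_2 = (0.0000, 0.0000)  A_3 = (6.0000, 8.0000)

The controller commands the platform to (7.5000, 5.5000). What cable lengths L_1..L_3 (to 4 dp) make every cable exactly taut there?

L_1 = √((0.0000−7.5000)² + (8.0000−5.5000)²) = 7.9057
L_2 = √((0.0000−7.5000)² + (0.0000−5.5000)²) = 9.3005
L_3 = √((6.0000−7.5000)² + (8.0000−5.5000)²) = 2.9155

(7.9057, 9.3005, 2.9155)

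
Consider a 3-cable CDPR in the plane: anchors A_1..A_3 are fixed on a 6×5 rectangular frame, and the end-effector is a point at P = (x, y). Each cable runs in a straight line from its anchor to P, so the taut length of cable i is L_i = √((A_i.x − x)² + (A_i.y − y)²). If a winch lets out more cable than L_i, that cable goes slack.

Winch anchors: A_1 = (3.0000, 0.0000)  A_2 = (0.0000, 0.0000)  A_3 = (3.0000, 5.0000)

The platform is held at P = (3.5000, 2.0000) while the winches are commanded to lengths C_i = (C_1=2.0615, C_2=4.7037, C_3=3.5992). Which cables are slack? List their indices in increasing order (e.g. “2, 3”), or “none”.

i=1: geometric 2.0616 vs commanded 2.0615 ⇒ taut
i=2: geometric 4.0311 vs commanded 4.7037 ⇒ slack
i=3: geometric 3.0414 vs commanded 3.5992 ⇒ slack

2, 3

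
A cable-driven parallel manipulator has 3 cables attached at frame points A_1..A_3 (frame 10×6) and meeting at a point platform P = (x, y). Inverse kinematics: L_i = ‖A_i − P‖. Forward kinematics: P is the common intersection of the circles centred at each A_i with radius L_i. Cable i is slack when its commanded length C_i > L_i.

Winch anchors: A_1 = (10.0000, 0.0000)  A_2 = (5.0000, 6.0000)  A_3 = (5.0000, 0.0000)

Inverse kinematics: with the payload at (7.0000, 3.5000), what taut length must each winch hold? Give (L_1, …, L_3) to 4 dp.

L_1: Δ = A_1−P = (3.0000, -3.5000) → ‖Δ‖ = √21.2500 = 4.6098
L_2: Δ = A_2−P = (-2.0000, 2.5000) → ‖Δ‖ = √10.2500 = 3.2016
L_3: Δ = A_3−P = (-2.0000, -3.5000) → ‖Δ‖ = √16.2500 = 4.0311

(4.6098, 3.2016, 4.0311)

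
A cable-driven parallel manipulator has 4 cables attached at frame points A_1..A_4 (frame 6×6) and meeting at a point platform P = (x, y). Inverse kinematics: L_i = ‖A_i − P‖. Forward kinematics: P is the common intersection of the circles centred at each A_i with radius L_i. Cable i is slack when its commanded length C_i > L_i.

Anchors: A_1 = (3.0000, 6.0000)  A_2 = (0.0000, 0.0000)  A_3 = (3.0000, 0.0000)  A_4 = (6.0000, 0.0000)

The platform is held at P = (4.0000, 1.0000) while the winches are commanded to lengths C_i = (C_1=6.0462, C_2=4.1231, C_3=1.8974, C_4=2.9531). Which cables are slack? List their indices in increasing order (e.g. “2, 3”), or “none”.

1, 3, 4

i=1: geometric 5.0990 vs commanded 6.0462 ⇒ slack
i=2: geometric 4.1231 vs commanded 4.1231 ⇒ taut
i=3: geometric 1.4142 vs commanded 1.8974 ⇒ slack
i=4: geometric 2.2361 vs commanded 2.9531 ⇒ slack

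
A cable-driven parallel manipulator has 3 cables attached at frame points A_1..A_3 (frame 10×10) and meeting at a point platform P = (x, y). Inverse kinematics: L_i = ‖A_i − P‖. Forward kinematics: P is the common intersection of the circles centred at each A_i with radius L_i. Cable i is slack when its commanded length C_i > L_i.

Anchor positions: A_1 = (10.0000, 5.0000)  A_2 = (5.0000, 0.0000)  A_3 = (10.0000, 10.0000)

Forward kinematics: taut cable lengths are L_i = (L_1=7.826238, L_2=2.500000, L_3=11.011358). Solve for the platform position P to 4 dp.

expand ‖A_i−P‖²=L_i² and subtract eq 1 (k_i ≔ ‖A_i‖²−L_i²)
k_1 = 100.0000+25.0000−61.2500 = 63.7500
eq1−eq2 → [10.0000  10.0000]·P = 45.0000
eq1−eq3 → [0.0000  -10.0000]·P = -15.0000
2×2 solve → P = (3.0000, 1.5000)

(3.0000, 1.5000)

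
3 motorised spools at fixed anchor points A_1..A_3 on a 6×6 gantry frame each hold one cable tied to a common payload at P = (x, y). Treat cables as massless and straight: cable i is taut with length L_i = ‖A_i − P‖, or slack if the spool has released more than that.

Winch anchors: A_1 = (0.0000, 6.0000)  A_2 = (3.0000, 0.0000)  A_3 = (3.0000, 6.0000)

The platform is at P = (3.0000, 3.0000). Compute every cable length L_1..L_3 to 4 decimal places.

L_1: Δ = A_1−P = (-3.0000, 3.0000) → ‖Δ‖ = √18.0000 = 4.2426
L_2: Δ = A_2−P = (0.0000, -3.0000) → ‖Δ‖ = √9.0000 = 3.0000
L_3: Δ = A_3−P = (0.0000, 3.0000) → ‖Δ‖ = √9.0000 = 3.0000

(4.2426, 3.0000, 3.0000)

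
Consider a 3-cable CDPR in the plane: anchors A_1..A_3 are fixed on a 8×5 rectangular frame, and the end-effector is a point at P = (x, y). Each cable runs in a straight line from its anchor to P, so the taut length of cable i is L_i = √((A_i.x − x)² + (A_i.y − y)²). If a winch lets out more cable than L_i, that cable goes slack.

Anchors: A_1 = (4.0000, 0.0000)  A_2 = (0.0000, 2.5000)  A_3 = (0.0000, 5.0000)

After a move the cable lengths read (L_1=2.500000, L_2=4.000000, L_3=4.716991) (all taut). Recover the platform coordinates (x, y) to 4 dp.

circle eqns → linear via eq_j − eq_1; set c_j = A_j·A_j − L_j²
c_1 = 16.0000+0.0000−6.2500 = 9.7500
8.0000·x − 5.0000·y = c_1−c_2 = 19.5000
8.0000·x − 10.0000·y = c_1−c_3 = 7.0000
solve first two rows → x=4.0000, y=2.5000

(4.0000, 2.5000)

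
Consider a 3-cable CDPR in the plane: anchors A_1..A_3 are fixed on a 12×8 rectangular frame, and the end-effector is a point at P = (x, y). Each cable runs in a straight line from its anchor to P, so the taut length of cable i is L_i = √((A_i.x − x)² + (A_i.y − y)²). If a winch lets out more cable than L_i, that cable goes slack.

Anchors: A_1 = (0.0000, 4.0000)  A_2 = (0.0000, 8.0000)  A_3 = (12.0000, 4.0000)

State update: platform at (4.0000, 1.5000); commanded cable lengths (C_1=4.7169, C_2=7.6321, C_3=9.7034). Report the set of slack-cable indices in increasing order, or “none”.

i=1: geometric 4.7170 vs commanded 4.7169 ⇒ taut
i=2: geometric 7.6322 vs commanded 7.6321 ⇒ taut
i=3: geometric 8.3815 vs commanded 9.7034 ⇒ slack

3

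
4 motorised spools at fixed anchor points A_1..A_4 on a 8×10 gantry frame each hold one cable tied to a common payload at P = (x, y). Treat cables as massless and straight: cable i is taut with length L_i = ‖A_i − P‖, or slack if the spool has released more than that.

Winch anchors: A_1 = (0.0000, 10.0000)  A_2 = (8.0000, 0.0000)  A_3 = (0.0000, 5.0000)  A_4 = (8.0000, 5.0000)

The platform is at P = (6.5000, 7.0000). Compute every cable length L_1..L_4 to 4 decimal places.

(7.1589, 7.1589, 6.8007, 2.5000)

L_1: Δ = A_1−P = (-6.5000, 3.0000) → ‖Δ‖ = √51.2500 = 7.1589
L_2: Δ = A_2−P = (1.5000, -7.0000) → ‖Δ‖ = √51.2500 = 7.1589
L_3: Δ = A_3−P = (-6.5000, -2.0000) → ‖Δ‖ = √46.2500 = 6.8007
L_4: Δ = A_4−P = (1.5000, -2.0000) → ‖Δ‖ = √6.2500 = 2.5000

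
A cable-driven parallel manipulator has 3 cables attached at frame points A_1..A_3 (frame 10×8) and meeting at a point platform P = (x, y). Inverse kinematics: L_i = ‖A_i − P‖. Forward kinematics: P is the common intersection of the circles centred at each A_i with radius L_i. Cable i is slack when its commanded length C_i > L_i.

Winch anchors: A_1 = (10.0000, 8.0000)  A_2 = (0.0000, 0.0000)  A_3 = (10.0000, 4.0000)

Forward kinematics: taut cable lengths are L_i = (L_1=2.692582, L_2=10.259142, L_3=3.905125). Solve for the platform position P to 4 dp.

(7.5000, 7.0000)

circle eqns → linear via eq_j − eq_1; set c_j = A_j·A_j − L_j²
c_1 = 100.0000+64.0000−7.2500 = 156.7500
20.0000·x + 16.0000·y = c_1−c_2 = 262.0000
0.0000·x + 8.0000·y = c_1−c_3 = 56.0000
solve first two rows → x=7.5000, y=7.0000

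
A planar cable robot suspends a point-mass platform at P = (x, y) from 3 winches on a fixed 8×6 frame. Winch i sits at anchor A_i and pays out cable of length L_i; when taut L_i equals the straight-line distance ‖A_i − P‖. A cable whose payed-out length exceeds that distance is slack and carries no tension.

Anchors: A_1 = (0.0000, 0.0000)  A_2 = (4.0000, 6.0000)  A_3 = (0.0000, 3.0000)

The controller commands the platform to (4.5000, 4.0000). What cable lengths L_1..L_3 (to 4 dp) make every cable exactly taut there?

L_1 = √((0.0000−4.5000)² + (0.0000−4.0000)²) = 6.0208
L_2 = √((4.0000−4.5000)² + (6.0000−4.0000)²) = 2.0616
L_3 = √((0.0000−4.5000)² + (3.0000−4.0000)²) = 4.6098

(6.0208, 2.0616, 4.6098)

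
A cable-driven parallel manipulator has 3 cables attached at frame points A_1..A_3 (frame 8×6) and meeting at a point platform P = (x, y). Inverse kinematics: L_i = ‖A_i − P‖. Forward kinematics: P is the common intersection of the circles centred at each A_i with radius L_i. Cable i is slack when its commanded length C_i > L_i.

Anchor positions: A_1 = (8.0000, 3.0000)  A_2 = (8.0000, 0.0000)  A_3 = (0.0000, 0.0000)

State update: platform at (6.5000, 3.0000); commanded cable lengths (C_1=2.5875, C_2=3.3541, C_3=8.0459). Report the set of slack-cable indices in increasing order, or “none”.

1, 3

i=1: geometric 1.5000 vs commanded 2.5875 ⇒ slack
i=2: geometric 3.3541 vs commanded 3.3541 ⇒ taut
i=3: geometric 7.1589 vs commanded 8.0459 ⇒ slack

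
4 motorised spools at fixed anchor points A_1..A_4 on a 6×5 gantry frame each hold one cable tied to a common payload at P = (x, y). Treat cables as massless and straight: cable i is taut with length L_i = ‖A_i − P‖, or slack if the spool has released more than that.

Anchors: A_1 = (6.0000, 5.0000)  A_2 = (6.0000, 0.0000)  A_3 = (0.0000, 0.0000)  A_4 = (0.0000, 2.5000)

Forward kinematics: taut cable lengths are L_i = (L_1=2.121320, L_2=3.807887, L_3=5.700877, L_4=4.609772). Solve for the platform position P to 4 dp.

(4.5000, 3.5000)

each cable: (A_i−P)·(A_i−P) = L_i²; let k_i = ‖A_i‖²−L_i²
k_1 = 36.0000+25.0000−4.5000 = 56.5000
row 1: 0.0000x + 10.0000y = 35.0000  (k_2=21.5000)
row 2: 12.0000x + 10.0000y = 89.0000  (k_3=-32.5000)
row 3: 12.0000x + 5.0000y = 71.5000  (k_4=-15.0000)
Cramer on rows 1–2 → x = 4.5000, y = 3.5000
check cable 4: ‖A_4−P‖² = 21.2500 ≈ L_4² = 21.2500 ✓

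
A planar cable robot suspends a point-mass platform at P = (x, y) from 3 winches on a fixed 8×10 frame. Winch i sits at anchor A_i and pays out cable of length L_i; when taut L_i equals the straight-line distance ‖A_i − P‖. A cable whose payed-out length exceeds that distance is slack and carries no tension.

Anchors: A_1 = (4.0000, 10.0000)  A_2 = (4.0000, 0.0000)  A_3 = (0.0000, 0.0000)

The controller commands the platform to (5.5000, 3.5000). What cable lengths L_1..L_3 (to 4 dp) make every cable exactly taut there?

(6.6708, 3.8079, 6.5192)

cable 1: Δx=-1.5000, Δy=6.5000; L_1 = √(Δx²+Δy²) = 6.6708
cable 2: Δx=-1.5000, Δy=-3.5000; L_2 = √(Δx²+Δy²) = 3.8079
cable 3: Δx=-5.5000, Δy=-3.5000; L_3 = √(Δx²+Δy²) = 6.5192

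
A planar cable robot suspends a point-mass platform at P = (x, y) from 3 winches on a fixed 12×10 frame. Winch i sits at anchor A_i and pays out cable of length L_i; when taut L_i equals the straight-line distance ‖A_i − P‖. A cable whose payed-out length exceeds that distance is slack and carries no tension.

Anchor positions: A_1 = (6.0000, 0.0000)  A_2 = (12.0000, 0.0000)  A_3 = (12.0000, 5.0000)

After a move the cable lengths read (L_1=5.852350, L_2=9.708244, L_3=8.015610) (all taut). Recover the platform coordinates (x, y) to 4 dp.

each cable: (A_i−P)·(A_i−P) = L_i²; let q_i = ‖A_i‖²−L_i²
q_1 = 36.0000+0.0000−34.2500 = 1.7500
row 1: -12.0000x + 0.0000y = -48.0000  (q_2=49.7500)
row 2: -12.0000x − 10.0000y = -103.0000  (q_3=104.7500)
Cramer on rows 1–2 → x = 4.0000, y = 5.5000

(4.0000, 5.5000)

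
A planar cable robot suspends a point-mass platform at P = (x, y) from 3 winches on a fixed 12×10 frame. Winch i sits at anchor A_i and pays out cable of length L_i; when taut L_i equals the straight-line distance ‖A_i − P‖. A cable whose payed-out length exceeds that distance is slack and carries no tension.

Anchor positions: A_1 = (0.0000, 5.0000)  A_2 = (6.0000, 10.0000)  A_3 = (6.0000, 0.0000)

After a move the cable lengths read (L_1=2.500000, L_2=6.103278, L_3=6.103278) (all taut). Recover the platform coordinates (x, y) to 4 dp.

circle eqns → linear via eq_j − eq_1; set k_j = A_j·A_j − L_j²
k_1 = 0.0000+25.0000−6.2500 = 18.7500
-12.0000·x − 10.0000·y = k_1−k_2 = -80.0000
-12.0000·x + 10.0000·y = k_1−k_3 = 20.0000
solve first two rows → x=2.5000, y=5.0000

(2.5000, 5.0000)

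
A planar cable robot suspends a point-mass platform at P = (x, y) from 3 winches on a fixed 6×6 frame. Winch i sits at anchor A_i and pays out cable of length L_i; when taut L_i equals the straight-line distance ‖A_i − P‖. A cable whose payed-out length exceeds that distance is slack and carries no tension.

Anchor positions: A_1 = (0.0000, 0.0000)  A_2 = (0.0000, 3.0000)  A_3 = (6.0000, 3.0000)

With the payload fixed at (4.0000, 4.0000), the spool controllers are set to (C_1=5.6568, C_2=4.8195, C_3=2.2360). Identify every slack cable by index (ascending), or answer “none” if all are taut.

2

cable 1: L_1 = ‖A_1−P‖ = 5.6569;  C_1 = 5.6568 → taut
cable 2: L_2 = ‖A_2−P‖ = 4.1231;  C_2 = 4.8195 → slack
cable 3: L_3 = ‖A_3−P‖ = 2.2361;  C_3 = 2.2360 → taut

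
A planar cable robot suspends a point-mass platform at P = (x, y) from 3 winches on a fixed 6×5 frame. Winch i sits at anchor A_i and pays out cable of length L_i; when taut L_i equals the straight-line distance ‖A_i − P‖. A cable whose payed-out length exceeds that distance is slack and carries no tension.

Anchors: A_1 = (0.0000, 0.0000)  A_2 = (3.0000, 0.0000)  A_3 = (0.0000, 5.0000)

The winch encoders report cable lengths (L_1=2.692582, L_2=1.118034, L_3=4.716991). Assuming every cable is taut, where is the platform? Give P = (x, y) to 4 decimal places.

circle eqns → linear via eq_j − eq_1; set k_j = A_j·A_j − L_j²
k_1 = 0.0000+0.0000−7.2500 = -7.2500
-6.0000·x + 0.0000·y = k_1−k_2 = -15.0000
0.0000·x − 10.0000·y = k_1−k_3 = -10.0000
solve first two rows → x=2.5000, y=1.0000

(2.5000, 1.0000)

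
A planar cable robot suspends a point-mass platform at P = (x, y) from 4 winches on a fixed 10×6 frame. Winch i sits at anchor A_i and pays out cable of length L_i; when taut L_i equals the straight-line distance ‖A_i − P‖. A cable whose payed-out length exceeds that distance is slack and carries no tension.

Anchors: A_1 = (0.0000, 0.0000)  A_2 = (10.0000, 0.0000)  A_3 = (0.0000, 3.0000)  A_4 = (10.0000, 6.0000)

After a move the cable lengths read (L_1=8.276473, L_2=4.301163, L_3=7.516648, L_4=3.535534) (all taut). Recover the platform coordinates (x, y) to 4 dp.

(7.5000, 3.5000)

circle eqns → linear via eq_j − eq_1; set c_j = A_j·A_j − L_j²
c_1 = 0.0000+0.0000−68.5000 = -68.5000
-20.0000·x + 0.0000·y = c_1−c_2 = -150.0000
0.0000·x − 6.0000·y = c_1−c_3 = -21.0000
-20.0000·x − 12.0000·y = c_1−c_4 = -192.0000
solve first two rows → x=7.5000, y=3.5000
check cable 4: ‖A_4−P‖² = 12.5000 ≈ L_4² = 12.5000 ✓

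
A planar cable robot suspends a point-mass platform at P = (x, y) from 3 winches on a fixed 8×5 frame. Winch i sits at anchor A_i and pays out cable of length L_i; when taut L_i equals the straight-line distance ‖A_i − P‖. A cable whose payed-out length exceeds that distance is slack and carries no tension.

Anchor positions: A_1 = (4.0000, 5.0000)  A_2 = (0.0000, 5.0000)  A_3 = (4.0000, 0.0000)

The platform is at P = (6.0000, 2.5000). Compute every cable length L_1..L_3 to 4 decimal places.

L_1 = √((4.0000−6.0000)² + (5.0000−2.5000)²) = 3.2016
L_2 = √((0.0000−6.0000)² + (5.0000−2.5000)²) = 6.5000
L_3 = √((4.0000−6.0000)² + (0.0000−2.5000)²) = 3.2016

(3.2016, 6.5000, 3.2016)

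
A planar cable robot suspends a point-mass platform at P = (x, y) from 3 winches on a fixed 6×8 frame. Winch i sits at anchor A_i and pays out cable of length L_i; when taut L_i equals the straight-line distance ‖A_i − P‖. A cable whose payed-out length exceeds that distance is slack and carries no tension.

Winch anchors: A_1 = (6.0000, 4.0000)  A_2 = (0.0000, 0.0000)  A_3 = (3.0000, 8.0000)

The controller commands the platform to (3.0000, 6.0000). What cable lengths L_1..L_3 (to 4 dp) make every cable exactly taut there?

(3.6056, 6.7082, 2.0000)

L_1: Δ = A_1−P = (3.0000, -2.0000) → ‖Δ‖ = √13.0000 = 3.6056
L_2: Δ = A_2−P = (-3.0000, -6.0000) → ‖Δ‖ = √45.0000 = 6.7082
L_3: Δ = A_3−P = (0.0000, 2.0000) → ‖Δ‖ = √4.0000 = 2.0000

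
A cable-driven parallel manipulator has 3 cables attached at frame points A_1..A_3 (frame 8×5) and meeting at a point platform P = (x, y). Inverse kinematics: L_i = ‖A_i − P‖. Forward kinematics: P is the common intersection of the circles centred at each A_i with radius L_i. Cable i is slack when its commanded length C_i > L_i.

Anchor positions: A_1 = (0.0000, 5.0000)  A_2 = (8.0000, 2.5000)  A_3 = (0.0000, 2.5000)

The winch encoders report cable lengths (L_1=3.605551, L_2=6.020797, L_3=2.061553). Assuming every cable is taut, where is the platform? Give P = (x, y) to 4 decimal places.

circle eqns → linear via eq_j − eq_1; set q_j = A_j·A_j − L_j²
q_1 = 0.0000+25.0000−13.0000 = 12.0000
-16.0000·x + 5.0000·y = q_1−q_2 = -22.0000
0.0000·x + 5.0000·y = q_1−q_3 = 10.0000
solve first two rows → x=2.0000, y=2.0000

(2.0000, 2.0000)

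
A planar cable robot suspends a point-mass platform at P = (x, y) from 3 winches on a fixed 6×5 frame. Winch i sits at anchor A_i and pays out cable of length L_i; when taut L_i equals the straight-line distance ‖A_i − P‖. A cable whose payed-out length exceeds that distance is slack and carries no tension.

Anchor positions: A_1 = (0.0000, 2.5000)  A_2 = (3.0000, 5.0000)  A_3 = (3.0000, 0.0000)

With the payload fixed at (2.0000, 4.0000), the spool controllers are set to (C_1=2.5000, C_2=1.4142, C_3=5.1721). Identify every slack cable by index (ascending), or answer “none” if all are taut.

i=1: geometric 2.5000 vs commanded 2.5000 ⇒ taut
i=2: geometric 1.4142 vs commanded 1.4142 ⇒ taut
i=3: geometric 4.1231 vs commanded 5.1721 ⇒ slack

3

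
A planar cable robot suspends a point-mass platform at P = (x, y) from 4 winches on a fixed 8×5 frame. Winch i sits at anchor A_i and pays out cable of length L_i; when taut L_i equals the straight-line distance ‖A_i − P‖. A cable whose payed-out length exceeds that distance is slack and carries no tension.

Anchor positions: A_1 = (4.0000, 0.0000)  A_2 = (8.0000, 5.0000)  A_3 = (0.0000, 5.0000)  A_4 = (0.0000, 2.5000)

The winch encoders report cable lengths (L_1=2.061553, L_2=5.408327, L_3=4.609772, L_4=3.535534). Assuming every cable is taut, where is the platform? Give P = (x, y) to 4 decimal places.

each cable: (A_i−P)·(A_i−P) = L_i²; let k_i = ‖A_i‖²−L_i²
k_1 = 16.0000+0.0000−4.2500 = 11.7500
row 1: -8.0000x − 10.0000y = -48.0000  (k_2=59.7500)
row 2: 8.0000x − 10.0000y = 8.0000  (k_3=3.7500)
row 3: 8.0000x − 5.0000y = 18.0000  (k_4=-6.2500)
Cramer on rows 1–2 → x = 3.5000, y = 2.0000
check cable 4: ‖A_4−P‖² = 12.5000 ≈ L_4² = 12.5000 ✓

(3.5000, 2.0000)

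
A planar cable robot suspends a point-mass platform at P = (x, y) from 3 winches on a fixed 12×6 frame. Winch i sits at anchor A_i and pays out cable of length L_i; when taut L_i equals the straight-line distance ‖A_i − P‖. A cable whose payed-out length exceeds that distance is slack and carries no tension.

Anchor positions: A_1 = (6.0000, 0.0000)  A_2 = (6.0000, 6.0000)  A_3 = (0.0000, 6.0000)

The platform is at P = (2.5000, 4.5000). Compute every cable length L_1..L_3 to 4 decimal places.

L_1 = √((6.0000−2.5000)² + (0.0000−4.5000)²) = 5.7009
L_2 = √((6.0000−2.5000)² + (6.0000−4.5000)²) = 3.8079
L_3 = √((0.0000−2.5000)² + (6.0000−4.5000)²) = 2.9155

(5.7009, 3.8079, 2.9155)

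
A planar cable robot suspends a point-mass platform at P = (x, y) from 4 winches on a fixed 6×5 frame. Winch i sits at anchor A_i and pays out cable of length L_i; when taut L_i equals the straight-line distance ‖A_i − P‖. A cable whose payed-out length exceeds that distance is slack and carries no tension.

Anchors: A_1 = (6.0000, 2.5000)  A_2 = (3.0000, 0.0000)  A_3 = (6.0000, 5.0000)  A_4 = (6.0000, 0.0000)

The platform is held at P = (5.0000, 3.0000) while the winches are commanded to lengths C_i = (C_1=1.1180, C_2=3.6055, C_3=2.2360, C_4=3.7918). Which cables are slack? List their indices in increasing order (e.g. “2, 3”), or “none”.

cable 1: √((1.0000)²+(-0.5000)²)=1.1180, C_1=1.1180: taut
cable 2: √((-2.0000)²+(-3.0000)²)=3.6056, C_2=3.6055: taut
cable 3: √((1.0000)²+(2.0000)²)=2.2361, C_3=2.2360: taut
cable 4: √((1.0000)²+(-3.0000)²)=3.1623, C_4=3.7918: slack

4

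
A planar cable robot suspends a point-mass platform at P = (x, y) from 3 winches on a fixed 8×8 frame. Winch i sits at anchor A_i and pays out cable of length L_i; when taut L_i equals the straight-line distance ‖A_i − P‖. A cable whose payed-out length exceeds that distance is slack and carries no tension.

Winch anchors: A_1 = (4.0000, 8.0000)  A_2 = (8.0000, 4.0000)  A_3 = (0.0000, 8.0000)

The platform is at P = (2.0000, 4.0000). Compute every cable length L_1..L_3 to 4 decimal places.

(4.4721, 6.0000, 4.4721)

L_1 = √((4.0000−2.0000)² + (8.0000−4.0000)²) = 4.4721
L_2 = √((8.0000−2.0000)² + (4.0000−4.0000)²) = 6.0000
L_3 = √((0.0000−2.0000)² + (8.0000−4.0000)²) = 4.4721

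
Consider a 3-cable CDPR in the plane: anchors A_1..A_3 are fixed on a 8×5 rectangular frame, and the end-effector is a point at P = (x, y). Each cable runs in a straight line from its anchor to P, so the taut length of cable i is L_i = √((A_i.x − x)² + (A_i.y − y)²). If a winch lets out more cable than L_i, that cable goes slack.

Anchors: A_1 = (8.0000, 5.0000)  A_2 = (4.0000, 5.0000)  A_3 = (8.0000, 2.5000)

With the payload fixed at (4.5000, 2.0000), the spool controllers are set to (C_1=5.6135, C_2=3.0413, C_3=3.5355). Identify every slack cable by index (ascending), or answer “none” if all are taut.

1

i=1: geometric 4.6098 vs commanded 5.6135 ⇒ slack
i=2: geometric 3.0414 vs commanded 3.0413 ⇒ taut
i=3: geometric 3.5355 vs commanded 3.5355 ⇒ taut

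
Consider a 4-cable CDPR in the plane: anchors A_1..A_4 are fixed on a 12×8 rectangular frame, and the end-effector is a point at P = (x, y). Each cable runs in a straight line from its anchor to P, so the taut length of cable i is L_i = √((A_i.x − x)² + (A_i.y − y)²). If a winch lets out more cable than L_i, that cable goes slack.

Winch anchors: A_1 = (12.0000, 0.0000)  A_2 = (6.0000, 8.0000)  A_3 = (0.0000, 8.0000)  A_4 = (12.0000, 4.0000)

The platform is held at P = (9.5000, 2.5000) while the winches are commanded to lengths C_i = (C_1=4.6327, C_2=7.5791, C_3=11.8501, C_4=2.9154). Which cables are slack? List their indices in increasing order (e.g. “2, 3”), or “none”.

i=1: geometric 3.5355 vs commanded 4.6327 ⇒ slack
i=2: geometric 6.5192 vs commanded 7.5791 ⇒ slack
i=3: geometric 10.9772 vs commanded 11.8501 ⇒ slack
i=4: geometric 2.9155 vs commanded 2.9154 ⇒ taut

1, 2, 3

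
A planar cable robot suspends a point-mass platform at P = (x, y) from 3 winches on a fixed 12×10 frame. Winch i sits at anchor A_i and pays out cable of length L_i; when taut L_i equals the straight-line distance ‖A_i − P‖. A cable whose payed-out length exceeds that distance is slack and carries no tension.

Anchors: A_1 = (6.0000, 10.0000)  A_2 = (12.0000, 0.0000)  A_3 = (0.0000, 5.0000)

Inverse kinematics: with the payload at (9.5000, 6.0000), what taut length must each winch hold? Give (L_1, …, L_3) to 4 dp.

L_1 = √((6.0000−9.5000)² + (10.0000−6.0000)²) = 5.3151
L_2 = √((12.0000−9.5000)² + (0.0000−6.0000)²) = 6.5000
L_3 = √((0.0000−9.5000)² + (5.0000−6.0000)²) = 9.5525

(5.3151, 6.5000, 9.5525)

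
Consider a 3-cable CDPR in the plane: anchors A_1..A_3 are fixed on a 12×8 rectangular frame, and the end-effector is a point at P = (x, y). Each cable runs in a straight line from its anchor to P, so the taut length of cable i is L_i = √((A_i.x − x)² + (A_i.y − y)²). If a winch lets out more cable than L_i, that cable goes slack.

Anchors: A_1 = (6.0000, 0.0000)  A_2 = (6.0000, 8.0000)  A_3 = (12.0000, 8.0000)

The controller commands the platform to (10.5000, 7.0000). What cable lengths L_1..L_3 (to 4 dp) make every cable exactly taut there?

(8.3217, 4.6098, 1.8028)

L_1 = √((6.0000−10.5000)² + (0.0000−7.0000)²) = 8.3217
L_2 = √((6.0000−10.5000)² + (8.0000−7.0000)²) = 4.6098
L_3 = √((12.0000−10.5000)² + (8.0000−7.0000)²) = 1.8028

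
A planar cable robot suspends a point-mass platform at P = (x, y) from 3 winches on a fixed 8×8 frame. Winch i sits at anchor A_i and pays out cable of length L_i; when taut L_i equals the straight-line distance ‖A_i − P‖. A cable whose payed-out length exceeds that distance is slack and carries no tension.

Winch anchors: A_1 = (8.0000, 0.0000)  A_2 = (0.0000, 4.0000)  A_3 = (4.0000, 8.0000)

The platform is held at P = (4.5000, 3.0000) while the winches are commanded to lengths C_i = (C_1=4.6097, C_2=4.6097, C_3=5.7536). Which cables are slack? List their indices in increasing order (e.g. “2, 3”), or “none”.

cable 1: L_1 = ‖A_1−P‖ = 4.6098;  C_1 = 4.6097 → taut
cable 2: L_2 = ‖A_2−P‖ = 4.6098;  C_2 = 4.6097 → taut
cable 3: L_3 = ‖A_3−P‖ = 5.0249;  C_3 = 5.7536 → slack

3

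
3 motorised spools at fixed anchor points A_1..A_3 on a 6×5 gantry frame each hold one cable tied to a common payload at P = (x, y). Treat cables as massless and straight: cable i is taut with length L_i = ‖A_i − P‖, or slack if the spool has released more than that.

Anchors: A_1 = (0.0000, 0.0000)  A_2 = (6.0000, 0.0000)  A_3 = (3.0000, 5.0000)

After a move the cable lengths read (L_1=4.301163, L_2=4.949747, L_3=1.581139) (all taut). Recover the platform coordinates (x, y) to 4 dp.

(2.5000, 3.5000)

circle eqns → linear via eq_j − eq_1; set k_j = A_j·A_j − L_j²
k_1 = 0.0000+0.0000−18.5000 = -18.5000
-12.0000·x + 0.0000·y = k_1−k_2 = -30.0000
-6.0000·x − 10.0000·y = k_1−k_3 = -50.0000
solve first two rows → x=2.5000, y=3.5000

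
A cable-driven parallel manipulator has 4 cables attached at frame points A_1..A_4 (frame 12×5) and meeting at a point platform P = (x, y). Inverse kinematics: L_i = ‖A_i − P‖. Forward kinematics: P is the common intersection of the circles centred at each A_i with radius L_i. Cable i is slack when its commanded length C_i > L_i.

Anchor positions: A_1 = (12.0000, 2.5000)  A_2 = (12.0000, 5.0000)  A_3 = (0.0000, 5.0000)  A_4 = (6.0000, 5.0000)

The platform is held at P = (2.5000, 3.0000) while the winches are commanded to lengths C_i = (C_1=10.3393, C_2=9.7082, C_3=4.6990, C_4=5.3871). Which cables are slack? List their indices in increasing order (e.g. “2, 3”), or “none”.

1, 3, 4

i=1: geometric 9.5131 vs commanded 10.3393 ⇒ slack
i=2: geometric 9.7082 vs commanded 9.7082 ⇒ taut
i=3: geometric 3.2016 vs commanded 4.6990 ⇒ slack
i=4: geometric 4.0311 vs commanded 5.3871 ⇒ slack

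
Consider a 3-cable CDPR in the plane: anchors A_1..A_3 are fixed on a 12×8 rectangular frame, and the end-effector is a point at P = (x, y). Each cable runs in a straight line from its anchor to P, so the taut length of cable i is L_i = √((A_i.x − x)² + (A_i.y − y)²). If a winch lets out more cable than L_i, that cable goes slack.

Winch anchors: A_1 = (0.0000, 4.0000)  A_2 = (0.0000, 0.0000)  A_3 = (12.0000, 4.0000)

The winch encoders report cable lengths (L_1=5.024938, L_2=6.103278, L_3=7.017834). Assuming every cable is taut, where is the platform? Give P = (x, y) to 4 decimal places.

circle eqns → linear via eq_j − eq_1; set c_j = A_j·A_j − L_j²
c_1 = 0.0000+16.0000−25.2500 = -9.2500
0.0000·x + 8.0000·y = c_1−c_2 = 28.0000
-24.0000·x + 0.0000·y = c_1−c_3 = -120.0000
solve first two rows → x=5.0000, y=3.5000

(5.0000, 3.5000)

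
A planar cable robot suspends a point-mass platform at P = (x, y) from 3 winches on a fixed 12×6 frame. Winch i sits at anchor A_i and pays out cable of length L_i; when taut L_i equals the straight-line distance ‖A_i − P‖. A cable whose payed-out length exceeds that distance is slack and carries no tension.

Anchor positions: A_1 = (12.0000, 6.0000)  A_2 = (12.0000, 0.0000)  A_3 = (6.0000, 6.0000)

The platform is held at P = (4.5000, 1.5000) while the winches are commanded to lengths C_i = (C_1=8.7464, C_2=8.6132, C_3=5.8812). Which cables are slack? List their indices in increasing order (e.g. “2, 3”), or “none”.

cable 1: √((7.5000)²+(4.5000)²)=8.7464, C_1=8.7464: taut
cable 2: √((7.5000)²+(-1.5000)²)=7.6485, C_2=8.6132: slack
cable 3: √((1.5000)²+(4.5000)²)=4.7434, C_3=5.8812: slack

2, 3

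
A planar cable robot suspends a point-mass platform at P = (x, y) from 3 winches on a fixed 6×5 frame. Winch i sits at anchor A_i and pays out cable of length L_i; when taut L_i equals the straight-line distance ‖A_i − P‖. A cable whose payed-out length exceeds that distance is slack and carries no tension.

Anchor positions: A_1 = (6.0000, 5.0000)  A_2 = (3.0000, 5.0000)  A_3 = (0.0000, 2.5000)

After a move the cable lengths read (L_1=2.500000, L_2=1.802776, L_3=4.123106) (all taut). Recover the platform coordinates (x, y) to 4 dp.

circle eqns → linear via eq_j − eq_1; set c_j = A_j·A_j − L_j²
c_1 = 36.0000+25.0000−6.2500 = 54.7500
6.0000·x + 0.0000·y = c_1−c_2 = 24.0000
12.0000·x + 5.0000·y = c_1−c_3 = 65.5000
solve first two rows → x=4.0000, y=3.5000

(4.0000, 3.5000)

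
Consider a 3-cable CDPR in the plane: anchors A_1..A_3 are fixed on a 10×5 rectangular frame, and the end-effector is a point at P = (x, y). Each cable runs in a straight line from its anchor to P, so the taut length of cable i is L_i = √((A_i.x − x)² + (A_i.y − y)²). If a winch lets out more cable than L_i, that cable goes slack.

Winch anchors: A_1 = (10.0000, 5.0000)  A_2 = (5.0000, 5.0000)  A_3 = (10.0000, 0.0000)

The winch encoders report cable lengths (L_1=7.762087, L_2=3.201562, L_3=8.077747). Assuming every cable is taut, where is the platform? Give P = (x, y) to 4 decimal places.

(2.5000, 3.0000)

circle eqns → linear via eq_j − eq_1; set k_j = A_j·A_j − L_j²
k_1 = 100.0000+25.0000−60.2500 = 64.7500
10.0000·x + 0.0000·y = k_1−k_2 = 25.0000
0.0000·x + 10.0000·y = k_1−k_3 = 30.0000
solve first two rows → x=2.5000, y=3.0000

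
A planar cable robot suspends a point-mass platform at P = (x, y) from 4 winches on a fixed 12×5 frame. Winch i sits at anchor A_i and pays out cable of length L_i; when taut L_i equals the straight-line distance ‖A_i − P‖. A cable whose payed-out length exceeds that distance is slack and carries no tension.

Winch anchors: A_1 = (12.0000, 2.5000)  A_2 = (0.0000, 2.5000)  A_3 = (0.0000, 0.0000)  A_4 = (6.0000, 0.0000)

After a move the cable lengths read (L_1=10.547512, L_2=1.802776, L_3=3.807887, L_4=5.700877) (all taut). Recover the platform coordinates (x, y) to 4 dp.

(1.5000, 3.5000)

expand ‖A_i−P‖²=L_i² and subtract eq 1 (c_i ≔ ‖A_i‖²−L_i²)
c_1 = 144.0000+6.2500−111.2500 = 39.0000
eq1−eq2 → [24.0000  0.0000]·P = 36.0000
eq1−eq3 → [24.0000  5.0000]·P = 53.5000
eq1−eq4 → [12.0000  5.0000]·P = 35.5000
2×2 solve → P = (1.5000, 3.5000)
check cable 4: ‖A_4−P‖² = 32.5000 ≈ L_4² = 32.5000 ✓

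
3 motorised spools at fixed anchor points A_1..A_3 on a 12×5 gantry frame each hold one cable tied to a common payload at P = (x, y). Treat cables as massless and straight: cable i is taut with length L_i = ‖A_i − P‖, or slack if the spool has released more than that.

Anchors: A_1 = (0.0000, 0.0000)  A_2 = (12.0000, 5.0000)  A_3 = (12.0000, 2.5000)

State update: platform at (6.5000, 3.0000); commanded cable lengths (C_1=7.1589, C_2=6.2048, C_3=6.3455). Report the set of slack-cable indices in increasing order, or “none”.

2, 3

cable 1: L_1 = ‖A_1−P‖ = 7.1589;  C_1 = 7.1589 → taut
cable 2: L_2 = ‖A_2−P‖ = 5.8523;  C_2 = 6.2048 → slack
cable 3: L_3 = ‖A_3−P‖ = 5.5227;  C_3 = 6.3455 → slack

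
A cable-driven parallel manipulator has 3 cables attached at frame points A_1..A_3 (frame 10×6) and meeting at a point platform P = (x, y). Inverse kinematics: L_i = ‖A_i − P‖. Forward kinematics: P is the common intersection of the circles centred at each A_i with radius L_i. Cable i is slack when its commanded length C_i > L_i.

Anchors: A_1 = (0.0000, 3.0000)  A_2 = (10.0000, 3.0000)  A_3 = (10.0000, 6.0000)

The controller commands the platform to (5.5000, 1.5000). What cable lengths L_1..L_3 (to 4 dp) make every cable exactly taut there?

L_1 = √((0.0000−5.5000)² + (3.0000−1.5000)²) = 5.7009
L_2 = √((10.0000−5.5000)² + (3.0000−1.5000)²) = 4.7434
L_3 = √((10.0000−5.5000)² + (6.0000−1.5000)²) = 6.3640

(5.7009, 4.7434, 6.3640)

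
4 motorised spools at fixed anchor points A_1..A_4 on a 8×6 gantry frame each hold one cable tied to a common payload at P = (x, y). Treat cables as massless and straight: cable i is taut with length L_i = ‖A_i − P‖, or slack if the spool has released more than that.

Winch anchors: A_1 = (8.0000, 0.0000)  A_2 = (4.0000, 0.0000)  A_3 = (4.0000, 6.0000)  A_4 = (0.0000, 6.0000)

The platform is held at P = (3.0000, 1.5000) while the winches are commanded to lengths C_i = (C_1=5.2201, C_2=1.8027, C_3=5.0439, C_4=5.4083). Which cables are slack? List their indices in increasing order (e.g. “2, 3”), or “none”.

3

cable 1: √((5.0000)²+(-1.5000)²)=5.2202, C_1=5.2201: taut
cable 2: √((1.0000)²+(-1.5000)²)=1.8028, C_2=1.8027: taut
cable 3: √((1.0000)²+(4.5000)²)=4.6098, C_3=5.0439: slack
cable 4: √((-3.0000)²+(4.5000)²)=5.4083, C_4=5.4083: taut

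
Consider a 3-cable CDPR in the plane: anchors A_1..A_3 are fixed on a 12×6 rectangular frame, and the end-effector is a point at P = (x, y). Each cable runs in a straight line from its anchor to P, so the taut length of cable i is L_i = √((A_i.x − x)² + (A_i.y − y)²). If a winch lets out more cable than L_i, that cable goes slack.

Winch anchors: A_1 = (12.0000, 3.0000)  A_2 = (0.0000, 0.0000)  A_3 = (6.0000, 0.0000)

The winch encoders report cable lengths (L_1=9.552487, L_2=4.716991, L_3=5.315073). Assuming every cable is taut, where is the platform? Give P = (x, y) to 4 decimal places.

each cable: (A_i−P)·(A_i−P) = L_i²; let q_i = ‖A_i‖²−L_i²
q_1 = 144.0000+9.0000−91.2500 = 61.7500
row 1: 24.0000x + 6.0000y = 84.0000  (q_2=-22.2500)
row 2: 12.0000x + 6.0000y = 54.0000  (q_3=7.7500)
Cramer on rows 1–2 → x = 2.5000, y = 4.0000

(2.5000, 4.0000)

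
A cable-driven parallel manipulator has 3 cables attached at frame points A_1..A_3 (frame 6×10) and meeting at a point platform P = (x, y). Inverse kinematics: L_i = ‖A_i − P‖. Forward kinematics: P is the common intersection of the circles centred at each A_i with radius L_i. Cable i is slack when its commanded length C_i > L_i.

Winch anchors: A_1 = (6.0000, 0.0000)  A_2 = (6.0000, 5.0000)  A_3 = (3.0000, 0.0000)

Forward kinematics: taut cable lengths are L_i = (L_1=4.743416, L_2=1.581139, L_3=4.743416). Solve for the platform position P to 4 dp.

each cable: (A_i−P)·(A_i−P) = L_i²; let k_i = ‖A_i‖²−L_i²
k_1 = 36.0000+0.0000−22.5000 = 13.5000
row 1: 0.0000x − 10.0000y = -45.0000  (k_2=58.5000)
row 2: 6.0000x + 0.0000y = 27.0000  (k_3=-13.5000)
Cramer on rows 1–2 → x = 4.5000, y = 4.5000

(4.5000, 4.5000)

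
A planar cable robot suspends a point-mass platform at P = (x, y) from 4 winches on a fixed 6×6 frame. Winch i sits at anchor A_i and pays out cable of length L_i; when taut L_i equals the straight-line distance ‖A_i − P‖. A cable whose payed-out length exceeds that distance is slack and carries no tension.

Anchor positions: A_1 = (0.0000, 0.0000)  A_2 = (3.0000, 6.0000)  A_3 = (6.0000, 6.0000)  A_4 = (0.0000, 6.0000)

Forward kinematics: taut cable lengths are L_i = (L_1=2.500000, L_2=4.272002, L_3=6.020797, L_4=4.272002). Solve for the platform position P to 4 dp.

(1.5000, 2.0000)

circle eqns → linear via eq_j − eq_1; set q_j = A_j·A_j − L_j²
q_1 = 0.0000+0.0000−6.2500 = -6.2500
-6.0000·x − 12.0000·y = q_1−q_2 = -33.0000
-12.0000·x − 12.0000·y = q_1−q_3 = -42.0000
0.0000·x − 12.0000·y = q_1−q_4 = -24.0000
solve first two rows → x=1.5000, y=2.0000
check cable 4: ‖A_4−P‖² = 18.2500 ≈ L_4² = 18.2500 ✓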